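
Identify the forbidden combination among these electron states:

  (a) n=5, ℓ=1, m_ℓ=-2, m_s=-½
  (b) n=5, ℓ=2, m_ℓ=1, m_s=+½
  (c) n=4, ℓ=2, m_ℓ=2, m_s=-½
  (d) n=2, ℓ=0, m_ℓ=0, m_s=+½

(a)

(a) has |m_ℓ| = 2 > ℓ = 1, violating −ℓ ≤ m_ℓ ≤ ℓ.
The remaining sets (b), (c), (d) satisfy all four rules.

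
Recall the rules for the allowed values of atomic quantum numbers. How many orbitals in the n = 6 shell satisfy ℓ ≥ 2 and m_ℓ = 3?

The n = 6 shell has ℓ = 0 through 5; check each.
Contributions: ℓ=3 → 1; ℓ=4 → 1; ℓ=5 → 1.
Total orbitals: 1 + 1 + 1 = 3.

3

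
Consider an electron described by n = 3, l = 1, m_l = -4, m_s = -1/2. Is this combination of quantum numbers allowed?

The magnetic quantum number must satisfy −l ≤ m_l ≤ l. With l = 1, m_l can only be -1, 0, 1, so m_l = -4 is forbidden.

No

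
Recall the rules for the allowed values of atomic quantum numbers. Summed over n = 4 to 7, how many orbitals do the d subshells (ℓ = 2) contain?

A d subshell (ℓ = 2) exists for every n ≥ 3, so shells n = 4, 5, 6, 7 each contribute one — 4 subshells.
Since each d subshell has 2·2+1 = 5 orbitals, the total is 4 × 5 = 20.

20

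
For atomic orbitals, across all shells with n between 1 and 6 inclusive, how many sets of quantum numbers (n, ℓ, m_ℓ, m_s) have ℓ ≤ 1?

For each n in the range, tally the orbitals obeying ℓ ≤ 1:
n=1 → 1; n=2 → 4; n=3 → 4; n=4 → 4; n=5 → 4; n=6 → 4.
Orbitals: 1 + 4 + 4 + 4 + 4 + 4 = 21. Including both spin states (m_s = ±1/2) gives 2 × 21 = 42 states.

42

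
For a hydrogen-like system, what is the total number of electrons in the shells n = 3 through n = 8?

398

Shell n has n² orbitals: 3²=9 + 4²=16 + 5²=25 + 6²=36 + 7²=49 + 8²=64 = 199 orbitals.
Two spin states per orbital: 2 × 199 = 398 electrons.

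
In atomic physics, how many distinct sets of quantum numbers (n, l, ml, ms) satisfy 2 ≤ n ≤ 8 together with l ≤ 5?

324

Work shell by shell — for each n, count the (l, ml) pairs that satisfy l ≤ 5:
n=2 → 4; n=3 → 9; n=4 → 16; n=5 → 25; n=6 → 36; n=7 → 36; n=8 → 36.
Orbitals: 4 + 9 + 16 + 25 + 36 + 36 + 36 = 162. Including both spin states (ms = ±1/2) gives 2 × 162 = 324 states.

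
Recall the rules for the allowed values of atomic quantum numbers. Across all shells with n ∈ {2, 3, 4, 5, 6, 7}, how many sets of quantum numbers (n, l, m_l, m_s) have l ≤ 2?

98

Count contributing orbitals for each principal shell:
n=2 → 4; n=3 → 9; n=4 → 9; n=5 → 9; n=6 → 9; n=7 → 9.
Orbitals: 4 + 9 + 9 + 9 + 9 + 9 = 49. Including both spin states (m_s = ±1/2) gives 2 × 49 = 98 states.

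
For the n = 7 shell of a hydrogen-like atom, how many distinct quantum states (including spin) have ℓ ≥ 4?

66

The n = 7 shell has ℓ = 0 through 6; check each.
The (ℓ, m_ℓ) pairs meeting ℓ ≥ 4 give: ℓ=4 → 9; ℓ=5 → 11; ℓ=6 → 13.
Orbitals: 9 + 11 + 13 = 33. Each orbital carries two spin states, so 33 × 2 = 66 states.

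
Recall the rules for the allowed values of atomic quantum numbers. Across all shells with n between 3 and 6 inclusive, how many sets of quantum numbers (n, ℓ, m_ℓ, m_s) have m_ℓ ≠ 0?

136

Treat each shell separately and count matching orbitals:
n=3 → 6; n=4 → 12; n=5 → 20; n=6 → 30.
Orbitals: 6 + 12 + 20 + 30 = 68. Including both spin states (m_s = ±1/2) gives 2 × 68 = 136 states.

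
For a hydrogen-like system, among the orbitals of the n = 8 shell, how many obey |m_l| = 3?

For n = 8, l ranges over 0 … 7.
The (l, m_l) pairs meeting |m_l| = 3 give: l=3 → 2; l=4 → 2; l=5 → 2; l=6 → 2; l=7 → 2.
Total orbitals: 2 + 2 + 2 + 2 + 2 = 10.

10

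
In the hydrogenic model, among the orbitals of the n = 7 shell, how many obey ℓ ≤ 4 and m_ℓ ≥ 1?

10

Go through ℓ = 0, …, 6 (the values permitted for n = 7).
Contributions: ℓ=1 → 1; ℓ=2 → 2; ℓ=3 → 3; ℓ=4 → 4.
Total orbitals: 1 + 2 + 3 + 4 = 10.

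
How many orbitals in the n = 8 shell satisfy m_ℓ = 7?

1

The n = 8 shell has ℓ = 0 through 7; check each.
Per ℓ-value: ℓ=7 → 1.
Total orbitals: 1.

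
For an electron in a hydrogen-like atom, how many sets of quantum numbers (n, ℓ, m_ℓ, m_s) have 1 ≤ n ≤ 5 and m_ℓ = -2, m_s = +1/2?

6

For each n in the range, tally the orbitals obeying m_ℓ = -2:
n=3 → 1; n=4 → 2; n=5 → 3.
Orbitals: 1 + 2 + 3 = 6. With m_s fixed to +1/2 there is one state per orbital, so 6 states.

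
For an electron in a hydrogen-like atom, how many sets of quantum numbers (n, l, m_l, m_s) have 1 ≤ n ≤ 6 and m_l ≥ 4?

Count contributing orbitals for each principal shell:
n=5 → 1; n=6 → 3.
Orbitals: 1 + 3 = 4. Including both spin states (m_s = ±1/2) gives 2 × 4 = 8 states.

8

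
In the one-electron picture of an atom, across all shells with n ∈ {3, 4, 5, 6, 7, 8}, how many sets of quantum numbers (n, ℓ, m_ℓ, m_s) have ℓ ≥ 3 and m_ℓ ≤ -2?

100

For each n in the range, tally the orbitals obeying ℓ ≥ 3 and m_ℓ ≤ -2:
n=4 → 2; n=5 → 5; n=6 → 9; n=7 → 14; n=8 → 20.
Orbitals: 2 + 5 + 9 + 14 + 20 = 50. Including both spin states (m_s = ±1/2) gives 2 × 50 = 100 states.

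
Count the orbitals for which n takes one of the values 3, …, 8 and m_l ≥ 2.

For each n in the range, tally the orbitals obeying m_l ≥ 2:
n=3 → 1; n=4 → 3; n=5 → 6; n=6 → 10; n=7 → 15; n=8 → 21.
Total orbitals: 1 + 3 + 6 + 10 + 15 + 21 = 56.

56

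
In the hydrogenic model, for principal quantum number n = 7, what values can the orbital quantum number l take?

0, 1, 2, 3, 4, 5, 6

l is an integer with 0 ≤ l ≤ n−1, so for n = 7: l = 0, 1, 2, 3, 4, 5, 6.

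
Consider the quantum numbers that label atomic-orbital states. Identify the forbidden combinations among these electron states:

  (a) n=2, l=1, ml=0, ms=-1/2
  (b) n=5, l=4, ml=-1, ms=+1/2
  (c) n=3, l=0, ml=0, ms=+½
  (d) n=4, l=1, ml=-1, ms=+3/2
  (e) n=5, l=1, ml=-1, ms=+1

(d) has ms = +3/2, but an electron's spin must be ±1/2.
(e) has ms = +1, but an electron's spin must be ±1/2.
The remaining sets (a), (b), (c) satisfy all four rules.

(d) and (e)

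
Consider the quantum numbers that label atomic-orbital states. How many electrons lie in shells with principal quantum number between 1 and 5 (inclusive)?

Shell n has n² orbitals: 1²=1 + 2²=4 + 3²=9 + 4²=16 + 5²=25 = 55 orbitals.
Two spin states per orbital: 2 × 55 = 110 electrons.

110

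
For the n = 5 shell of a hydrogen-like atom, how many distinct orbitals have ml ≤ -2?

6

The n = 5 shell has l = 0 through 4; check each.
The (l, ml) pairs meeting ml ≤ -2 give: l=2 → 1; l=3 → 2; l=4 → 3.
Total orbitals: 1 + 2 + 3 = 6.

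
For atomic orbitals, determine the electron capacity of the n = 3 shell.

A shell holds 2n² electrons: 2 × 3² = 2 × 9 = 18.

18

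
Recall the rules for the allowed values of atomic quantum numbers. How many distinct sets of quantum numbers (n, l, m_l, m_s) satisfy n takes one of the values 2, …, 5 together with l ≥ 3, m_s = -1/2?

23

Treat each shell separately and count matching orbitals:
n=4 → 7; n=5 → 16.
Orbitals: 7 + 16 = 23. With m_s fixed to -1/2 there is one state per orbital, so 23 states.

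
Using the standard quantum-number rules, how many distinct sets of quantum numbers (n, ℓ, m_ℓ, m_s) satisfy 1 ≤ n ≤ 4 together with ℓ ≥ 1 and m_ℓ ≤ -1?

20

Count contributing orbitals for each principal shell:
n=2 → 1; n=3 → 3; n=4 → 6.
Orbitals: 1 + 3 + 6 = 10. Including both spin states (m_s = ±1/2) gives 2 × 10 = 20 states.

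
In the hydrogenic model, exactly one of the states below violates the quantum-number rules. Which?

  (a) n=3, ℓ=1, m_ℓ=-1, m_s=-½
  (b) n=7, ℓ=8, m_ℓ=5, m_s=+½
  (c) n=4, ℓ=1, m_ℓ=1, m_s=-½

(b) has ℓ = 8 ≥ n = 7, violating 0 ≤ ℓ ≤ n−1.
The remaining sets (a), (c) satisfy all four rules.

(b)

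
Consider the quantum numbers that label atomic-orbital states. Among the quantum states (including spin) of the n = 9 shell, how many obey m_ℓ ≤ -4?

For n = 9, ℓ ranges over 0 … 8.
Contributions: ℓ=4 → 1; ℓ=5 → 2; ℓ=6 → 3; ℓ=7 → 4; ℓ=8 → 5.
Orbitals: 1 + 2 + 3 + 4 + 5 = 15. Each orbital carries two spin states, so 15 × 2 = 30 states.

30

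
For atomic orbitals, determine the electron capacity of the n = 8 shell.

A shell holds 2n² electrons: 2 × 8² = 2 × 64 = 128.

128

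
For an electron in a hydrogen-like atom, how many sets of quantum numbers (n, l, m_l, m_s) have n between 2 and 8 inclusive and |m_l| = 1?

Per-shell orbital counts meeting the constraint:
n=2 → 2; n=3 → 4; n=4 → 6; n=5 → 8; n=6 → 10; n=7 → 12; n=8 → 14.
Orbitals: 2 + 4 + 6 + 8 + 10 + 12 + 14 = 56. Including both spin states (m_s = ±1/2) gives 2 × 56 = 112 states.

112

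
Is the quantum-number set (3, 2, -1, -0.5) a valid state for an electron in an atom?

n = 3 is a positive integer. l = 2 satisfies 0 ≤ l ≤ n−1 = 2. ml = -1 lies in the range −l … +l (here −2 … 2). ms = -1/2 is one of ±1/2.
All four constraints are satisfied.

Yes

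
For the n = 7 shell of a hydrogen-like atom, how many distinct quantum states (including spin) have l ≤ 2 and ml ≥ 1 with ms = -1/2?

3

Go through l = 0, …, 6 (the values permitted for n = 7).
Per l-value: l=1 → 1; l=2 → 2.
Orbitals: 1 + 2 = 3. With ms fixed to a single value there is one state per orbital, giving 3 states.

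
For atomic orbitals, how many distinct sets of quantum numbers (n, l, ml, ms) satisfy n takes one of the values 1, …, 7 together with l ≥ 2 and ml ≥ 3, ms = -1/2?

Work shell by shell — for each n, count the (l, ml) pairs that satisfy l ≥ 2 and ml ≥ 3:
n=4 → 1; n=5 → 3; n=6 → 6; n=7 → 10.
Orbitals: 1 + 3 + 6 + 10 = 20. With ms fixed to -1/2 there is one state per orbital, so 20 states.

20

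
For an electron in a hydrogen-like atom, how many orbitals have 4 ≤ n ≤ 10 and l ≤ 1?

28

Treat each shell separately and count matching orbitals:
n=4 → 4; n=5 → 4; n=6 → 4; n=7 → 4; n=8 → 4; n=9 → 4; n=10 → 4.
Total orbitals: 4 + 4 + 4 + 4 + 4 + 4 + 4 = 28.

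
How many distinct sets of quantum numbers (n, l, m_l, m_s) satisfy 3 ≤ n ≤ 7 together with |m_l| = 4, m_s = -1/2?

Go shell by shell, enumerating (l, m_l) with |m_l| = 4:
n=5 → 2; n=6 → 4; n=7 → 6.
Orbitals: 2 + 4 + 6 = 12. With m_s fixed to -1/2 there is one state per orbital, so 12 states.

12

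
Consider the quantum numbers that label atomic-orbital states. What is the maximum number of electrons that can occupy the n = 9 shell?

A shell holds 2n² electrons: 2 × 9² = 2 × 81 = 162.

162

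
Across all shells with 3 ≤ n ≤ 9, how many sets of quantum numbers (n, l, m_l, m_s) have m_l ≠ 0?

476

Go shell by shell, enumerating (l, m_l) with m_l ≠ 0:
n=3 → 6; n=4 → 12; n=5 → 20; n=6 → 30; n=7 → 42; n=8 → 56; n=9 → 72.
Orbitals: 6 + 12 + 20 + 30 + 42 + 56 + 72 = 238. Including both spin states (m_s = ±1/2) gives 2 × 238 = 476 states.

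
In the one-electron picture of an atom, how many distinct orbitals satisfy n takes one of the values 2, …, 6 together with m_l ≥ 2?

Count contributing orbitals for each principal shell:
n=3 → 1; n=4 → 3; n=5 → 6; n=6 → 10.
Total orbitals: 1 + 3 + 6 + 10 = 20.

20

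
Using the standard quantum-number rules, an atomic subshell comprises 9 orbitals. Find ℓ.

ℓ = 4 (g)

2ℓ+1 = 9 gives ℓ = 4.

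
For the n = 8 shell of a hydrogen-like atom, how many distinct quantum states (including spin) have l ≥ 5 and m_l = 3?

6

The (l, m_l) pairs meeting l ≥ 5 and m_l = 3 give: l=5 → 1; l=6 → 1; l=7 → 1.
Orbitals: 1 + 1 + 1 = 3. Each orbital carries two spin states, so 3 × 2 = 6 states.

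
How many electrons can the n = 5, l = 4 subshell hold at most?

A subshell with l = 4 has 2l+1 = 9 orbitals, each holding 2 electrons (spin ±1/2), so 9 × 2 = 18.

18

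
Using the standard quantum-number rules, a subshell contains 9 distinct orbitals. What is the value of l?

2l+1 = 9 gives l = 4.

l = 4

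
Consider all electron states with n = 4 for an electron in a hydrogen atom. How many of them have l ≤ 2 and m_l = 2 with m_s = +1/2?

1

Contributions: l=2 → 1.
Orbitals: 1. With m_s fixed to a single value there is one state per orbital, giving 1 state.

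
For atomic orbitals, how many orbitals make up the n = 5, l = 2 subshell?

A subshell has 2l+1 orbitals; with l = 2, that's 5.

5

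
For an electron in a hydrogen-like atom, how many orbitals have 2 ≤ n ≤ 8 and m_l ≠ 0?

Per-shell orbital counts meeting the constraint:
n=2 → 2; n=3 → 6; n=4 → 12; n=5 → 20; n=6 → 30; n=7 → 42; n=8 → 56.
Total orbitals: 2 + 6 + 12 + 20 + 30 + 42 + 56 = 168.

168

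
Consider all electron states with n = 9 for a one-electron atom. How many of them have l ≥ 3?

Per l-value: l=3 → 7; l=4 → 9; l=5 → 11; l=6 → 13; l=7 → 15; l=8 → 17.
Orbitals: 7 + 9 + 11 + 13 + 15 + 17 = 72. Each orbital carries two spin states, so 72 × 2 = 144 states.

144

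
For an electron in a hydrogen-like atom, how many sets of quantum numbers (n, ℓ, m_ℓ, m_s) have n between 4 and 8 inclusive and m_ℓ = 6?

6

Per-shell orbital counts meeting the constraint:
n=7 → 1; n=8 → 2.
Orbitals: 1 + 2 = 3. Including both spin states (m_s = ±1/2) gives 2 × 3 = 6 states.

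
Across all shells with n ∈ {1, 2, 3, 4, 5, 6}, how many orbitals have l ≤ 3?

For each n in the range, tally the orbitals obeying l ≤ 3:
n=1 → 1; n=2 → 4; n=3 → 9; n=4 → 16; n=5 → 16; n=6 → 16.
Total orbitals: 1 + 4 + 9 + 16 + 16 + 16 = 62.

62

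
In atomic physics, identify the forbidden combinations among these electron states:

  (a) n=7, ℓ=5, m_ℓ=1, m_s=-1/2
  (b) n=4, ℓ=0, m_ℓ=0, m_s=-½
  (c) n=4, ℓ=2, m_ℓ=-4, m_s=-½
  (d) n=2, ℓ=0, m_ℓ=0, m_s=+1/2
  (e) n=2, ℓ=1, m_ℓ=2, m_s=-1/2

(c) and (e)

(c) has |m_ℓ| = 4 > ℓ = 2, violating −ℓ ≤ m_ℓ ≤ ℓ.
(e) has |m_ℓ| = 2 > ℓ = 1, violating −ℓ ≤ m_ℓ ≤ ℓ.
The remaining sets (a), (b), (d) satisfy all four rules.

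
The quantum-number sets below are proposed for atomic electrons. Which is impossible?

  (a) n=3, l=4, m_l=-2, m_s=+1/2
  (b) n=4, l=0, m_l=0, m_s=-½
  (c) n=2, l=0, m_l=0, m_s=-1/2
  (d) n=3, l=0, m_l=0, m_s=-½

(a)

(a) has l = 4 ≥ n = 3, violating 0 ≤ l ≤ n−1.
The remaining sets (b), (c), (d) satisfy all four rules.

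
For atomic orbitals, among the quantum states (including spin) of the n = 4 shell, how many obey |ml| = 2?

Per l-value: l=2 → 2; l=3 → 2.
Orbitals: 2 + 2 = 4. Each orbital carries two spin states, so 4 × 2 = 8 states.

8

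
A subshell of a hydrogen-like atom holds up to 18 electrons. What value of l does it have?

l = 4 (g)

2(2l+1) = 18 ⇒ 2l+1 = 9 ⇒ l = 4.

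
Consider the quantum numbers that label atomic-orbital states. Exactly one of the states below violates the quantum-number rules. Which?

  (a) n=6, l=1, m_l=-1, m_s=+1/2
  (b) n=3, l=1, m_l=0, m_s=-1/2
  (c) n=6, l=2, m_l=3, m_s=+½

(c) has |m_l| = 3 > l = 2, violating −l ≤ m_l ≤ l.
The remaining sets (a), (b) satisfy all four rules.

(c)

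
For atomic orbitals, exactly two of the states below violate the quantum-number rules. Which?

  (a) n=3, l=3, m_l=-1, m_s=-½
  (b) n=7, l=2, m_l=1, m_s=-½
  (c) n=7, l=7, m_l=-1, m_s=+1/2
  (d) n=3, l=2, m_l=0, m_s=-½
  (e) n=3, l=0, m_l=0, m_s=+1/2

(a) has l = 3 ≥ n = 3, violating 0 ≤ l ≤ n−1.
(c) has l = 7 ≥ n = 7, violating 0 ≤ l ≤ n−1.
The remaining sets (b), (d), (e) satisfy all four rules.

(a) and (c)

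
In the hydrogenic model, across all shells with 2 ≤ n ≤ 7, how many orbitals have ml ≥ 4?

Per-shell orbital counts meeting the constraint:
n=5 → 1; n=6 → 3; n=7 → 6.
Total orbitals: 1 + 3 + 6 = 10.

10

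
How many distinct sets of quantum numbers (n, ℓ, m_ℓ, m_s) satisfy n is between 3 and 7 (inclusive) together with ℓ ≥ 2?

230

Count contributing orbitals for each principal shell:
n=3 → 5; n=4 → 12; n=5 → 21; n=6 → 32; n=7 → 45.
Orbitals: 5 + 12 + 21 + 32 + 45 = 115. Including both spin states (m_s = ±1/2) gives 2 × 115 = 230 states.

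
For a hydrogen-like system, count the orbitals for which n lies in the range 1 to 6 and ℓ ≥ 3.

Per-shell orbital counts meeting the constraint:
n=4 → 7; n=5 → 16; n=6 → 27.
Total orbitals: 7 + 16 + 27 = 50.

50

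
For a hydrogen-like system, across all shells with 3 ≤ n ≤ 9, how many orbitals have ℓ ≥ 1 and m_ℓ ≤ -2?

84

Treat each shell separately and count matching orbitals:
n=3 → 1; n=4 → 3; n=5 → 6; n=6 → 10; n=7 → 15; n=8 → 21; n=9 → 28.
Total orbitals: 1 + 3 + 6 + 10 + 15 + 21 + 28 = 84.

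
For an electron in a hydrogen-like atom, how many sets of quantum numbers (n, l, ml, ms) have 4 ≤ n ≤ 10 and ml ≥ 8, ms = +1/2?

4

Per-shell orbital counts meeting the constraint:
n=9 → 1; n=10 → 3.
Orbitals: 1 + 3 = 4. With ms fixed to +1/2 there is one state per orbital, so 4 states.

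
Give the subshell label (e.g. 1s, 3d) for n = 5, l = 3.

5f

l = 3 corresponds to the letter 'f', so the subshell is 5f.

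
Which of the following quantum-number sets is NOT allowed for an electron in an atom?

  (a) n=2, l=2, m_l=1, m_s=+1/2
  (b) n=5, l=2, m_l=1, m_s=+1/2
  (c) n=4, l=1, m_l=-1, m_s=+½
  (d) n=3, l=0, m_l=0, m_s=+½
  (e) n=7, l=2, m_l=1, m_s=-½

(a) has l = 2 ≥ n = 2, violating 0 ≤ l ≤ n−1.
The remaining sets (b), (c), (d), (e) satisfy all four rules.

(a)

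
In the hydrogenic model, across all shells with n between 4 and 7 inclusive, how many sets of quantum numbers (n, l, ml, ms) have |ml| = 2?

56

Go shell by shell, enumerating (l, ml) with |ml| = 2:
n=4 → 4; n=5 → 6; n=6 → 8; n=7 → 10.
Orbitals: 4 + 6 + 8 + 10 = 28. Including both spin states (ms = ±1/2) gives 2 × 28 = 56 states.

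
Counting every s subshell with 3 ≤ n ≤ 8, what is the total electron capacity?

An s subshell (ℓ = 0) exists for every n ≥ 1, so shells n = 3, 4, 5, 6, 7, 8 each contribute one — 6 subshells.
Since each s subshell holds 2(2·0+1) = 2 electrons, the total is 6 × 2 = 12.

12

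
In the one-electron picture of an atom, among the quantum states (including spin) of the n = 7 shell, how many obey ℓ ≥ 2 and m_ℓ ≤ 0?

The n = 7 shell has ℓ = 0 through 6; check each.
The (ℓ, m_ℓ) pairs meeting ℓ ≥ 2 and m_ℓ ≤ 0 give: ℓ=2 → 3; ℓ=3 → 4; ℓ=4 → 5; ℓ=5 → 6; ℓ=6 → 7.
Orbitals: 3 + 4 + 5 + 6 + 7 = 25. Each orbital carries two spin states, so 25 × 2 = 50 states.

50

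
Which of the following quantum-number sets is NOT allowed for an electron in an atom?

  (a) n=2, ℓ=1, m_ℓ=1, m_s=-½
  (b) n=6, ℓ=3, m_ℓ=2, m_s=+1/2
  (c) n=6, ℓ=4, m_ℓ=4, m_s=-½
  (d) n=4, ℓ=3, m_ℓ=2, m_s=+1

(d) has m_s = +1, but an electron's spin must be ±1/2.
The remaining sets (a), (b), (c) satisfy all four rules.

(d)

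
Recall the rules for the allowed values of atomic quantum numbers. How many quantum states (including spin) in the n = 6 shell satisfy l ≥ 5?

22

The n = 6 shell has l = 0 through 5; check each.
Per l-value: l=5 → 11.
Orbitals: 11. Each orbital carries two spin states, so 11 × 2 = 22 states.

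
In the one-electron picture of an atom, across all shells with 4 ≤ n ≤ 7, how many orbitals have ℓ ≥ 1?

Treat each shell separately and count matching orbitals:
n=4 → 15; n=5 → 24; n=6 → 35; n=7 → 48.
Total orbitals: 15 + 24 + 35 + 48 = 122.

122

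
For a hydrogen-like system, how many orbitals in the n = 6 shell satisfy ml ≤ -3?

6

Go through l = 0, …, 5 (the values permitted for n = 6).
Per l-value: l=3 → 1; l=4 → 2; l=5 → 3.
Total orbitals: 1 + 2 + 3 = 6.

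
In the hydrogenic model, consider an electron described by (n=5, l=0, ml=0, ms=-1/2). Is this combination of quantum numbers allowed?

Allowed

n = 5 is a positive integer. l = 0 satisfies 0 ≤ l ≤ n−1 = 4. ml = 0 lies in the range −l … +l (here 0). ms = -1/2 is one of ±1/2.
All four constraints are satisfied.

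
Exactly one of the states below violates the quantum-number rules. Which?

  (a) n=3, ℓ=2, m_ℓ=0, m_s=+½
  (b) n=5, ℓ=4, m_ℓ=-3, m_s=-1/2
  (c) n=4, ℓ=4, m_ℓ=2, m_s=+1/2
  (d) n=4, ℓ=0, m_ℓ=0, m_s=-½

(c)

(c) has ℓ = 4 ≥ n = 4, violating 0 ≤ ℓ ≤ n−1.
The remaining sets (a), (b), (d) satisfy all four rules.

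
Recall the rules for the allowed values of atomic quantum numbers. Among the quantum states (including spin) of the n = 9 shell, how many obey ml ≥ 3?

Per l-value: l=3 → 1; l=4 → 2; l=5 → 3; l=6 → 4; l=7 → 5; l=8 → 6.
Orbitals: 1 + 2 + 3 + 4 + 5 + 6 = 21. Each orbital carries two spin states, so 21 × 2 = 42 states.

42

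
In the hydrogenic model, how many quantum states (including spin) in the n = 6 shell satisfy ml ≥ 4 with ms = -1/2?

With n = 6 the allowed l are 0, 1, …, 5.
Orbitals with ml ≥ 4, by l: l=4 → 1; l=5 → 2.
Orbitals: 1 + 2 = 3. With ms fixed to a single value there is one state per orbital, giving 3 states.

3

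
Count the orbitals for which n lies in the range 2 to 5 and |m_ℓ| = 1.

Count contributing orbitals for each principal shell:
n=2 → 2; n=3 → 4; n=4 → 6; n=5 → 8.
Total orbitals: 2 + 4 + 6 + 8 = 20.

20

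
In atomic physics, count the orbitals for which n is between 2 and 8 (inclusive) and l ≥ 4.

110

Per-shell orbital counts meeting the constraint:
n=5 → 9; n=6 → 20; n=7 → 33; n=8 → 48.
Total orbitals: 9 + 20 + 33 + 48 = 110.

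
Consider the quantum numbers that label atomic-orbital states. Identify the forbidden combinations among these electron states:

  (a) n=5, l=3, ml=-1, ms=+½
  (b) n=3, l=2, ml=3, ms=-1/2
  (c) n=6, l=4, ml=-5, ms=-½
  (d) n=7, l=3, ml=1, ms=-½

(b) and (c)

(b) has |ml| = 3 > l = 2, violating −l ≤ ml ≤ l.
(c) has |ml| = 5 > l = 4, violating −l ≤ ml ≤ l.
The remaining sets (a), (d) satisfy all four rules.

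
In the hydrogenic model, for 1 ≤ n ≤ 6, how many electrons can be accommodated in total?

Total orbitals = 1² + 2² + 3² + 4² + 5² + 6² = 91. Doubling for spin gives 182 electrons.

182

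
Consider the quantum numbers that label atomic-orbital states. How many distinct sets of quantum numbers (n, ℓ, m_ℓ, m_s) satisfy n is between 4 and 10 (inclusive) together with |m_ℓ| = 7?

Go shell by shell, enumerating (ℓ, m_ℓ) with |m_ℓ| = 7:
n=8 → 2; n=9 → 4; n=10 → 6.
Orbitals: 2 + 4 + 6 = 12. Including both spin states (m_s = ±1/2) gives 2 × 12 = 24 states.

24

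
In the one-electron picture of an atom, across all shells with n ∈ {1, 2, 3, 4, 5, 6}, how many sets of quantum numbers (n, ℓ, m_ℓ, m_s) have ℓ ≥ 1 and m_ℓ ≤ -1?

Go shell by shell, enumerating (ℓ, m_ℓ) with ℓ ≥ 1 and m_ℓ ≤ -1:
n=2 → 1; n=3 → 3; n=4 → 6; n=5 → 10; n=6 → 15.
Orbitals: 1 + 3 + 6 + 10 + 15 = 35. Including both spin states (m_s = ±1/2) gives 2 × 35 = 70 states.

70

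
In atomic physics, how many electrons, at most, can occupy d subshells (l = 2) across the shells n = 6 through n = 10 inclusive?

A d subshell (l = 2) exists for every n ≥ 3, so shells n = 6, 7, 8, 9, 10 each contribute one — 5 subshells.
Since each d subshell holds 2(2·2+1) = 10 electrons, the total is 5 × 10 = 50.

50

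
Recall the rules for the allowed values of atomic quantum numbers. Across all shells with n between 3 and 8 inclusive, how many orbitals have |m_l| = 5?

12

Work shell by shell — for each n, count the (l, m_l) pairs that satisfy |m_l| = 5:
n=6 → 2; n=7 → 4; n=8 → 6.
Total orbitals: 2 + 4 + 6 = 12.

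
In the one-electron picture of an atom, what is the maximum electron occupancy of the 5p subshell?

A subshell with ℓ = 1 has 2ℓ+1 = 3 orbitals, each holding 2 electrons (spin ±1/2), so 3 × 2 = 6.

6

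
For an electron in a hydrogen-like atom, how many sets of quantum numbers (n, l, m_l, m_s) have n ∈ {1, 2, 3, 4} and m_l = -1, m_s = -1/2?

6

Treat each shell separately and count matching orbitals:
n=2 → 1; n=3 → 2; n=4 → 3.
Orbitals: 1 + 2 + 3 = 6. With m_s fixed to -1/2 there is one state per orbital, so 6 states.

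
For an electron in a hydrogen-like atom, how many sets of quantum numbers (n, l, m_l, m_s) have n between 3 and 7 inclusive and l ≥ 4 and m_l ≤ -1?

56

Treat each shell separately and count matching orbitals:
n=5 → 4; n=6 → 9; n=7 → 15.
Orbitals: 4 + 9 + 15 = 28. Including both spin states (m_s = ±1/2) gives 2 × 28 = 56 states.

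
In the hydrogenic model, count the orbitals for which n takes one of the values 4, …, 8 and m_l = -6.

Count contributing orbitals for each principal shell:
n=7 → 1; n=8 → 2.
Total orbitals: 1 + 2 = 3.

3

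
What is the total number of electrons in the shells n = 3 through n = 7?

270

Shell n has n² orbitals: 3²=9 + 4²=16 + 5²=25 + 6²=36 + 7²=49 = 135 orbitals.
Two spin states per orbital: 2 × 135 = 270 electrons.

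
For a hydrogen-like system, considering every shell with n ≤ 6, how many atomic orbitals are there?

91

Total orbitals = 1² + 2² + 3² + 4² + 5² + 6² = 91.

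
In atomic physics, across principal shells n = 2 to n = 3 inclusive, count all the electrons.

26

Shell n has n² orbitals: 2²=4 + 3²=9 = 13 orbitals.
Two spin states per orbital: 2 × 13 = 26 electrons.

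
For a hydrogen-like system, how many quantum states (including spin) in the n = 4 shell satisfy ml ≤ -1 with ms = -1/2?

6

For n = 4, l ranges over 0 … 3.
Contributions: l=1 → 1; l=2 → 2; l=3 → 3.
Orbitals: 1 + 2 + 3 = 6. With ms fixed to a single value there is one state per orbital, giving 6 states.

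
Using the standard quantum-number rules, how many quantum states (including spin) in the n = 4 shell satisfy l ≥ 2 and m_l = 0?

Go through l = 0, …, 3 (the values permitted for n = 4).
Contributions: l=2 → 1; l=3 → 1.
Orbitals: 1 + 1 = 2. Each orbital carries two spin states, so 2 × 2 = 4 states.

4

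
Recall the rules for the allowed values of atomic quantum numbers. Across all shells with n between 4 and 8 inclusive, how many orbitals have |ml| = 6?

6

Work shell by shell — for each n, count the (l, ml) pairs that satisfy |ml| = 6:
n=7 → 2; n=8 → 4.
Total orbitals: 2 + 4 = 6.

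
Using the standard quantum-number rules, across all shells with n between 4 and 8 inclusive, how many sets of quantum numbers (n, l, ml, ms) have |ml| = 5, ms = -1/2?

12

Per-shell orbital counts meeting the constraint:
n=6 → 2; n=7 → 4; n=8 → 6.
Orbitals: 2 + 4 + 6 = 12. With ms fixed to -1/2 there is one state per orbital, so 12 states.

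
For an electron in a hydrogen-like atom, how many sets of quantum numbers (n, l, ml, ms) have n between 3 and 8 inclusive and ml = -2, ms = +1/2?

Per-shell orbital counts meeting the constraint:
n=3 → 1; n=4 → 2; n=5 → 3; n=6 → 4; n=7 → 5; n=8 → 6.
Orbitals: 1 + 2 + 3 + 4 + 5 + 6 = 21. With ms fixed to +1/2 there is one state per orbital, so 21 states.

21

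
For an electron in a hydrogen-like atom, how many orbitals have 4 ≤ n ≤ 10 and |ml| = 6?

Count contributing orbitals for each principal shell:
n=7 → 2; n=8 → 4; n=9 → 6; n=10 → 8.
Total orbitals: 2 + 4 + 6 + 8 = 20.

20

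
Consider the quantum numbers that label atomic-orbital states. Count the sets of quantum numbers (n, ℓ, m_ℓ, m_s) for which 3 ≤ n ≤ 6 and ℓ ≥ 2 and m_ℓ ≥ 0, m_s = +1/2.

40

Go shell by shell, enumerating (ℓ, m_ℓ) with ℓ ≥ 2 and m_ℓ ≥ 0:
n=3 → 3; n=4 → 7; n=5 → 12; n=6 → 18.
Orbitals: 3 + 7 + 12 + 18 = 40. With m_s fixed to +1/2 there is one state per orbital, so 40 states.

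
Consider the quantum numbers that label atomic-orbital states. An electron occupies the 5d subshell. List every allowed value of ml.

The 5d subshell has l = 2, and ml takes every integer from −l to +l. With l = 2 that gives the 5 values -2, -1, 0, 1, 2.

-2, -1, 0, 1, 2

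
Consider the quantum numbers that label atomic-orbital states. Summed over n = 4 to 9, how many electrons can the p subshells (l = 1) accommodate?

36

A p subshell (l = 1) exists for every n ≥ 2, so shells n = 4, 5, 6, 7, 8, 9 each contribute one — 6 subshells.
Since each p subshell holds 2(2·1+1) = 6 electrons, the total is 6 × 6 = 36.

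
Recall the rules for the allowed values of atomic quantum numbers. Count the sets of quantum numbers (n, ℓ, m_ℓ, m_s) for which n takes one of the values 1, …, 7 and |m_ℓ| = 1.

Treat each shell separately and count matching orbitals:
n=2 → 2; n=3 → 4; n=4 → 6; n=5 → 8; n=6 → 10; n=7 → 12.
Orbitals: 2 + 4 + 6 + 8 + 10 + 12 = 42. Including both spin states (m_s = ±1/2) gives 2 × 42 = 84 states.

84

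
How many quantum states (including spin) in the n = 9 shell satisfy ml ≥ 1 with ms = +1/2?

36

The n = 9 shell has l = 0 through 8; check each.
The (l, ml) pairs meeting ml ≥ 1 give: l=1 → 1; l=2 → 2; l=3 → 3; l=4 → 4; l=5 → 5; l=6 → 6; l=7 → 7; l=8 → 8.
Orbitals: 1 + 2 + 3 + 4 + 5 + 6 + 7 + 8 = 36. With ms fixed to a single value there is one state per orbital, giving 36 states.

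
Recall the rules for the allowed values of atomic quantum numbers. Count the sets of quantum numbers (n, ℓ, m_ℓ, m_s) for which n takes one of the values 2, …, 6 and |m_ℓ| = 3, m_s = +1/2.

Work shell by shell — for each n, count the (ℓ, m_ℓ) pairs that satisfy |m_ℓ| = 3:
n=4 → 2; n=5 → 4; n=6 → 6.
Orbitals: 2 + 4 + 6 = 12. With m_s fixed to +1/2 there is one state per orbital, so 12 states.

12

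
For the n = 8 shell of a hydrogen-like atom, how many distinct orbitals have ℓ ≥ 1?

63

Go through ℓ = 0, …, 7 (the values permitted for n = 8).
Contributions: ℓ=1 → 3; ℓ=2 → 5; ℓ=3 → 7; ℓ=4 → 9; ℓ=5 → 11; ℓ=6 → 13; ℓ=7 → 15.
Total orbitals: 3 + 5 + 7 + 9 + 11 + 13 + 15 = 63.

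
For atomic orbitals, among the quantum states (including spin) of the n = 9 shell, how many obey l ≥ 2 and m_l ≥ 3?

With n = 9 the allowed l are 0, 1, …, 8.
Orbitals with l ≥ 2 and m_l ≥ 3, by l: l=3 → 1; l=4 → 2; l=5 → 3; l=6 → 4; l=7 → 5; l=8 → 6.
Orbitals: 1 + 2 + 3 + 4 + 5 + 6 = 21. Each orbital carries two spin states, so 21 × 2 = 42 states.

42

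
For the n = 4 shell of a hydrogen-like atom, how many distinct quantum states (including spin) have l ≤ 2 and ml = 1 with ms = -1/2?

For n = 4, l ranges over 0 … 3.
Contributions: l=1 → 1; l=2 → 1.
Orbitals: 1 + 1 = 2. With ms fixed to a single value there is one state per orbital, giving 2 states.

2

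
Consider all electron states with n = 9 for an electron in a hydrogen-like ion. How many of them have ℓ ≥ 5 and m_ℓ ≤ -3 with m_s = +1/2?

18

The n = 9 shell has ℓ = 0 through 8; check each.
Per ℓ-value: ℓ=5 → 3; ℓ=6 → 4; ℓ=7 → 5; ℓ=8 → 6.
Orbitals: 3 + 4 + 5 + 6 = 18. With m_s fixed to a single value there is one state per orbital, giving 18 states.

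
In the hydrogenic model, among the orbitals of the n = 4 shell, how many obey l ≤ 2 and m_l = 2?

1

Go through l = 0, …, 3 (the values permitted for n = 4).
Per l-value: l=2 → 1.
Total orbitals: 1.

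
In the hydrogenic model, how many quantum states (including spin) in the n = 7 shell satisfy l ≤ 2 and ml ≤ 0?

12

Orbitals with l ≤ 2 and ml ≤ 0, by l: l=0 → 1; l=1 → 2; l=2 → 3.
Orbitals: 1 + 2 + 3 = 6. Each orbital carries two spin states, so 6 × 2 = 12 states.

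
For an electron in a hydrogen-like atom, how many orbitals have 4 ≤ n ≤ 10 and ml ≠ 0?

322

Per-shell orbital counts meeting the constraint:
n=4 → 12; n=5 → 20; n=6 → 30; n=7 → 42; n=8 → 56; n=9 → 72; n=10 → 90.
Total orbitals: 12 + 20 + 30 + 42 + 56 + 72 + 90 = 322.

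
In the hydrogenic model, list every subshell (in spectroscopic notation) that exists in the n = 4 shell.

4s, 4p, 4d, 4f

For n = 4, l runs from 0 to 3. In spectroscopic notation l = 0,1,2,… ↔ s,p,d,f,g,h,i, so the subshells are 4s, 4p, 4d, 4f.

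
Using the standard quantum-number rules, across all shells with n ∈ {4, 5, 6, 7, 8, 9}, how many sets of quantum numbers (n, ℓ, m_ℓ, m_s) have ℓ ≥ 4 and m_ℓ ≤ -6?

20

Count contributing orbitals for each principal shell:
n=7 → 1; n=8 → 3; n=9 → 6.
Orbitals: 1 + 3 + 6 = 10. Including both spin states (m_s = ±1/2) gives 2 × 10 = 20 states.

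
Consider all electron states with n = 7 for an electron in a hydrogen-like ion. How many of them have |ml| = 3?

Per l-value: l=3 → 2; l=4 → 2; l=5 → 2; l=6 → 2.
Orbitals: 2 + 2 + 2 + 2 = 8. Each orbital carries two spin states, so 8 × 2 = 16 states.

16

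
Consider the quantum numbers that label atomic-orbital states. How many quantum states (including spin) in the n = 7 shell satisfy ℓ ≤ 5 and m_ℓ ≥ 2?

20

The n = 7 shell has ℓ = 0 through 6; check each.
Per ℓ-value: ℓ=2 → 1; ℓ=3 → 2; ℓ=4 → 3; ℓ=5 → 4.
Orbitals: 1 + 2 + 3 + 4 = 10. Each orbital carries two spin states, so 10 × 2 = 20 states.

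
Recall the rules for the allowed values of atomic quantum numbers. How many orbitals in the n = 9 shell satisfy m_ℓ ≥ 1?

36

Go through ℓ = 0, …, 8 (the values permitted for n = 9).
Contributions: ℓ=1 → 1; ℓ=2 → 2; ℓ=3 → 3; ℓ=4 → 4; ℓ=5 → 5; ℓ=6 → 6; ℓ=7 → 7; ℓ=8 → 8.
Total orbitals: 1 + 2 + 3 + 4 + 5 + 6 + 7 + 8 = 36.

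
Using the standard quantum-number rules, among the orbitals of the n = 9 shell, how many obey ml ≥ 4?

15

Orbitals with ml ≥ 4, by l: l=4 → 1; l=5 → 2; l=6 → 3; l=7 → 4; l=8 → 5.
Total orbitals: 1 + 2 + 3 + 4 + 5 = 15.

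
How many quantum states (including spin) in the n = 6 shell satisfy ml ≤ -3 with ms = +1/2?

6

With n = 6 the allowed l are 0, 1, …, 5.
Contributions: l=3 → 1; l=4 → 2; l=5 → 3.
Orbitals: 1 + 2 + 3 = 6. With ms fixed to a single value there is one state per orbital, giving 6 states.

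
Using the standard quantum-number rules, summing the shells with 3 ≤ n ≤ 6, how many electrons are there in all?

Shell n has n² orbitals: 3²=9 + 4²=16 + 5²=25 + 6²=36 = 86 orbitals.
Two spin states per orbital: 2 × 86 = 172 electrons.

172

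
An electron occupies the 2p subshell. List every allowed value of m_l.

The 2p subshell has l = 1, and m_l takes every integer from −l to +l. With l = 1 that gives the 3 values -1, 0, 1.

-1, 0, 1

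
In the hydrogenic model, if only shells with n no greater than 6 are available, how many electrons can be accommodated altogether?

182

Total orbitals = 1² + 2² + 3² + 4² + 5² + 6² = 91. Doubling for spin gives 182 electrons.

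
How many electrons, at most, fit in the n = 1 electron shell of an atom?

2

A shell holds 2n² electrons: 2 × 1² = 2 × 1 = 2.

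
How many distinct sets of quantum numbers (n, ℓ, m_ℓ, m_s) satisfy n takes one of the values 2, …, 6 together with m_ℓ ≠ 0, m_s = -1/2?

70

Count contributing orbitals for each principal shell:
n=2 → 2; n=3 → 6; n=4 → 12; n=5 → 20; n=6 → 30.
Orbitals: 2 + 6 + 12 + 20 + 30 = 70. With m_s fixed to -1/2 there is one state per orbital, so 70 states.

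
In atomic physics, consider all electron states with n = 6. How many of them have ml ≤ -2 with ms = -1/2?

10

Orbitals with ml ≤ -2, by l: l=2 → 1; l=3 → 2; l=4 → 3; l=5 → 4.
Orbitals: 1 + 2 + 3 + 4 = 10. With ms fixed to a single value there is one state per orbital, giving 10 states.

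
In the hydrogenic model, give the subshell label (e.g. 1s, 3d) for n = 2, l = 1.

2p

l = 1 corresponds to the letter 'p', so the subshell is 2p.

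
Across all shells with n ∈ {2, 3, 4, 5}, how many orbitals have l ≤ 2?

31

Count contributing orbitals for each principal shell:
n=2 → 4; n=3 → 9; n=4 → 9; n=5 → 9.
Total orbitals: 4 + 9 + 9 + 9 = 31.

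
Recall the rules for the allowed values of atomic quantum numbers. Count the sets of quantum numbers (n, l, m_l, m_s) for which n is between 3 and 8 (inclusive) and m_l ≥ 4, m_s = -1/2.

Work shell by shell — for each n, count the (l, m_l) pairs that satisfy m_l ≥ 4:
n=5 → 1; n=6 → 3; n=7 → 6; n=8 → 10.
Orbitals: 1 + 3 + 6 + 10 = 20. With m_s fixed to -1/2 there is one state per orbital, so 20 states.

20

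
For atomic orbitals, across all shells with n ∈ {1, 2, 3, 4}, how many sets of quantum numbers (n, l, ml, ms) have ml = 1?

12

Treat each shell separately and count matching orbitals:
n=2 → 1; n=3 → 2; n=4 → 3.
Orbitals: 1 + 2 + 3 = 6. Including both spin states (ms = ±1/2) gives 2 × 6 = 12 states.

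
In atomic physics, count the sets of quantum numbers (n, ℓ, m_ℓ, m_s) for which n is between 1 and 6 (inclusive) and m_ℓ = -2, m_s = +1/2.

10

Go shell by shell, enumerating (ℓ, m_ℓ) with m_ℓ = -2:
n=3 → 1; n=4 → 2; n=5 → 3; n=6 → 4.
Orbitals: 1 + 2 + 3 + 4 = 10. With m_s fixed to +1/2 there is one state per orbital, so 10 states.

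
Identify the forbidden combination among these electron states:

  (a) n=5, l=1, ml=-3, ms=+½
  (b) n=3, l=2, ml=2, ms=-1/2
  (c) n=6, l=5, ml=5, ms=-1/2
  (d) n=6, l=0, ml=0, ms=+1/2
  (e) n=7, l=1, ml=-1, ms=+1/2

(a) has |ml| = 3 > l = 1, violating −l ≤ ml ≤ l.
The remaining sets (b), (c), (d), (e) satisfy all four rules.

(a)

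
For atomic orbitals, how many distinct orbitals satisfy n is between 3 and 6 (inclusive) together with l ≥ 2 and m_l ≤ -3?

Go shell by shell, enumerating (l, m_l) with l ≥ 2 and m_l ≤ -3:
n=4 → 1; n=5 → 3; n=6 → 6.
Total orbitals: 1 + 3 + 6 = 10.

10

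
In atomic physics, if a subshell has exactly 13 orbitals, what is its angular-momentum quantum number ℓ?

ℓ = 6 (i)

2ℓ+1 = 13 gives ℓ = 6.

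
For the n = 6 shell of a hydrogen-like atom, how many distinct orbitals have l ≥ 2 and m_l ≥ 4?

With n = 6 the allowed l are 0, 1, …, 5.
The (l, m_l) pairs meeting l ≥ 2 and m_l ≥ 4 give: l=4 → 1; l=5 → 2.
Total orbitals: 1 + 2 = 3.

3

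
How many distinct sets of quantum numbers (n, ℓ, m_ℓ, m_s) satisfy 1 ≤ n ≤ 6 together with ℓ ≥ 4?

Treat each shell separately and count matching orbitals:
n=5 → 9; n=6 → 20.
Orbitals: 9 + 20 = 29. Including both spin states (m_s = ±1/2) gives 2 × 29 = 58 states.

58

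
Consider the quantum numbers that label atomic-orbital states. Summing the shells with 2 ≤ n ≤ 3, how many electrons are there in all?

Shell n has n² orbitals: 2²=4 + 3²=9 = 13 orbitals.
Two spin states per orbital: 2 × 13 = 26 electrons.

26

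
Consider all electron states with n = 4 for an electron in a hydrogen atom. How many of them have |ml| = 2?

Go through l = 0, …, 3 (the values permitted for n = 4).
Contributions: l=2 → 2; l=3 → 2.
Orbitals: 2 + 2 = 4. Each orbital carries two spin states, so 4 × 2 = 8 states.

8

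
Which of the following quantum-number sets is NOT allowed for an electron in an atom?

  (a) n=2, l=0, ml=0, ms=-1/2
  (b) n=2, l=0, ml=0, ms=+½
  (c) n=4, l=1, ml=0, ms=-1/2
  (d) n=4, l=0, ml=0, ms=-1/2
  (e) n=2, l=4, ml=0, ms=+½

(e)

(e) has l = 4 ≥ n = 2, violating 0 ≤ l ≤ n−1.
The remaining sets (a), (b), (c), (d) satisfy all four rules.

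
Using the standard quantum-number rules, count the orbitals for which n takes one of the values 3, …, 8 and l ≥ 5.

74

Count contributing orbitals for each principal shell:
n=6 → 11; n=7 → 24; n=8 → 39.
Total orbitals: 11 + 24 + 39 = 74.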